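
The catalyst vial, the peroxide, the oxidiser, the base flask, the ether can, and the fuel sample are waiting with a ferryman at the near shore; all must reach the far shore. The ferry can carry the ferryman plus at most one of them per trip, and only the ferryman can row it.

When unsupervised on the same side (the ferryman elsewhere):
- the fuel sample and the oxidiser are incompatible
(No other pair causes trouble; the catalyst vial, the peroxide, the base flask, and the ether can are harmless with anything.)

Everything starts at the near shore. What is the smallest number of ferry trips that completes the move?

Counting alone: the ferryman can take at most 1 across per trip to the far shore, so moving all 6 needs at least 6 loaded trips out, with a return between consecutive ones — at least 11 crossings.
The plan below uses exactly 11 crossings, so it is optimal:
1. Ferryman goes to the far shore with the oxidiser.
2. Ferryman goes back to the near shore alone.
3. Ferryman goes to the far shore with the catalyst vial.
4. Ferryman goes back to the near shore alone.
5. Ferryman goes to the far shore with the peroxide.
6. Ferryman goes back to the near shore alone.
7. Ferryman goes to the far shore with the base flask.
8. Ferryman goes back to the near shore alone.
9. Ferryman goes to the far shore with the ether can.
10. Ferryman goes back to the near shore alone.
11. Ferryman goes to the far shore with the fuel sample.

11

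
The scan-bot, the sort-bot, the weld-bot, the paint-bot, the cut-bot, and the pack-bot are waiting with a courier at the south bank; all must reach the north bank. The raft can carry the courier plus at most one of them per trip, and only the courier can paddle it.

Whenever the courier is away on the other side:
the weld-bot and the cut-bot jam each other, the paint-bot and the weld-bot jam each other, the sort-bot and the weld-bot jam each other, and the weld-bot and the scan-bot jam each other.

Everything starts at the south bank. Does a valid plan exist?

No

Following every safe sequence of crossings from the start, the most of the 6 that can be at the north bank as the raft arrives there on crossings 1, 3, 5 is 1, 2, 3 respectively; the best ever achieved is 3 of 6.
From crossing 7 on, no configuration arises that was not already reachable earlier: only 22 distinct safe configurations (who is on which side, and where the raft is) can ever be reached, none of them has everyone across, and every continuation just revisits them. So no valid plan exists.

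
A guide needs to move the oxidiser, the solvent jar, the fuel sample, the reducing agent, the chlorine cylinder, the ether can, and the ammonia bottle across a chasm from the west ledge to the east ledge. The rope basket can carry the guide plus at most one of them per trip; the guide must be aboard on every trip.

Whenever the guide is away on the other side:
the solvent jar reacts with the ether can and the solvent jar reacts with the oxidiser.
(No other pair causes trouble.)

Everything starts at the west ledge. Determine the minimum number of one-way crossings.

Counting alone: the guide can take at most 1 across per trip to the east ledge, so moving all 7 needs at least 7 loaded trips out, with a return between consecutive ones — at least 13 crossings.
The safety rule pushes this higher. Following every safe sequence of crossings, the most of the 7 that can be at the east ledge as the rope basket arrives there on crossing 13 is 6 — never all 7.
So no plan with fewer than 15 crossings exists, and this one achieves 15:
1. Guide goes to the east ledge with the solvent jar.
2. Guide goes back to the west ledge alone.
3. Guide goes to the east ledge with the oxidiser.
4. Guide goes back to the west ledge with the solvent jar.
5. Guide goes to the east ledge with the ether can.
6. Guide goes back to the west ledge alone.
7. Guide goes to the east ledge with the fuel sample.
8. Guide goes back to the west ledge alone.
9. Guide goes to the east ledge with the reducing agent.
10. Guide goes back to the west ledge alone.
11. Guide goes to the east ledge with the chlorine cylinder.
12. Guide goes back to the west ledge alone.
13. Guide goes to the east ledge with the ammonia bottle.
14. Guide goes back to the west ledge alone.
15. Guide goes to the east ledge with the solvent jar.

15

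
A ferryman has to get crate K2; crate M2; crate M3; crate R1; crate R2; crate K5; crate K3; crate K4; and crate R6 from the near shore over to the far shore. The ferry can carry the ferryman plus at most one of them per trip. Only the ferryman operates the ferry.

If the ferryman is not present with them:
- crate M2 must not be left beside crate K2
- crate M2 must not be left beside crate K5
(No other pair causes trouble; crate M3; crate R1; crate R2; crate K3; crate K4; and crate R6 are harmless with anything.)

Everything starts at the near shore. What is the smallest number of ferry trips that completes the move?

Counting alone: the ferryman can take at most 1 across per trip to the far shore, so moving all 9 needs at least 9 loaded trips out, with a return between consecutive ones — at least 17 crossings.
The safety rule pushes this higher. Following every safe sequence of crossings, the most of the 9 that can be at the far shore as the ferry arrives there on crossing 17 is 8 — never all 9.
So no plan with fewer than 19 crossings exists, and this one achieves 19:
1. Ferryman goes to the far shore with crate M2.  [the near shore: crate K2, crate K3, crate K4, crate K5, crate M3, crate R1, crate R2, crate R6 | the far shore: crate M2]
2. Ferryman goes back to the near shore alone.  [the near shore: crate K2, crate K3, crate K4, crate K5, crate M3, crate R1, crate R2, crate R6 | the far shore: crate M2]
3. Ferryman goes to the far shore with crate K2.  [the near shore: crate K3, crate K4, crate K5, crate M3, crate R1, crate R2, crate R6 | the far shore: crate K2, crate M2]
4. Ferryman goes back to the near shore with crate M2.  [the near shore: crate K3, crate K4, crate K5, crate M2, crate M3, crate R1, crate R2, crate R6 | the far shore: crate K2]
5. Ferryman goes to the far shore with crate K5.  [the near shore: crate K3, crate K4, crate M2, crate M3, crate R1, crate R2, crate R6 | the far shore: crate K2, crate K5]
6. Ferryman goes back to the near shore alone.  [the near shore: crate K3, crate K4, crate M2, crate M3, crate R1, crate R2, crate R6 | the far shore: crate K2, crate K5]
7. Ferryman goes to the far shore with crate M3.  [the near shore: crate K3, crate K4, crate M2, crate R1, crate R2, crate R6 | the far shore: crate K2, crate K5, crate M3]
8. Ferryman goes back to the near shore alone.  [the near shore: crate K3, crate K4, crate M2, crate R1, crate R2, crate R6 | the far shore: crate K2, crate K5, crate M3]
9. Ferryman goes to the far shore with crate R1.  [the near shore: crate K3, crate K4, crate M2, crate R2, crate R6 | the far shore: crate K2, crate K5, crate M3, crate R1]
10. Ferryman goes back to the near shore alone.  [the near shore: crate K3, crate K4, crate M2, crate R2, crate R6 | the far shore: crate K2, crate K5, crate M3, crate R1]
11. Ferryman goes to the far shore with crate R2.  [the near shore: crate K3, crate K4, crate M2, crate R6 | the far shore: crate K2, crate K5, crate M3, crate R1, crate R2]
12. Ferryman goes back to the near shore alone.  [the near shore: crate K3, crate K4, crate M2, crate R6 | the far shore: crate K2, crate K5, crate M3, crate R1, crate R2]
13. Ferryman goes to the far shore with crate K3.  [the near shore: crate K4, crate M2, crate R6 | the far shore: crate K2, crate K3, crate K5, crate M3, crate R1, crate R2]
14. Ferryman goes back to the near shore alone.  [the near shore: crate K4, crate M2, crate R6 | the far shore: crate K2, crate K3, crate K5, crate M3, crate R1, crate R2]
15. Ferryman goes to the far shore with crate K4.  [the near shore: crate M2, crate R6 | the far shore: crate K2, crate K3, crate K4, crate K5, crate M3, crate R1, crate R2]
16. Ferryman goes back to the near shore alone.  [the near shore: crate M2, crate R6 | the far shore: crate K2, crate K3, crate K4, crate K5, crate M3, crate R1, crate R2]
17. Ferryman goes to the far shore with crate R6.  [the near shore: crate M2 | the far shore: crate K2, crate K3, crate K4, crate K5, crate M3, crate R1, crate R2, crate R6]
18. Ferryman goes back to the near shore alone.  [the near shore: crate M2 | the far shore: crate K2, crate K3, crate K4, crate K5, crate M3, crate R1, crate R2, crate R6]
19. Ferryman goes to the far shore with crate M2.  [the near shore: — | the far shore: crate K2, crate K3, crate K4, crate K5, crate M2, crate M3, crate R1, crate R2, crate R6]

19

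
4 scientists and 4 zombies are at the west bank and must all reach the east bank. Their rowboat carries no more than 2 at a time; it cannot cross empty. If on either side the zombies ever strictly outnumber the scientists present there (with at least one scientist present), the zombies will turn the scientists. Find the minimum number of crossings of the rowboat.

Following every safe sequence of crossings from the start, the most of the 8 that can be at the east bank as the rowboat arrives there on crossings 1, 3, 5 is 2, 3, 4 respectively; the best ever achieved is 4 of 8.
From crossing 7 on, no configuration arises that was not already reachable earlier: only 11 distinct safe configurations (who is on which side, and where the rowboat is) can ever be reached, none of them has everyone across, and every continuation just revisits them. They are: 0 scientists + 0 zombies across (rowboat back at the start); 0 scientists + 1 zombie across (rowboat there); 0 scientists + 1 zombie across (rowboat back at the start); 0 scientists + 2 zombies across (rowboat there); 0 scientists + 2 zombies across (rowboat back at the start); 0 scientists + 3 zombies across (rowboat there); 0 scientists + 3 zombies across (rowboat back at the start); 0 scientists + 4 zombies across (rowboat there); 1 scientist + 1 zombie across (rowboat there); 1 scientist + 1 zombie across (rowboat back at the start); 2 scientists + 2 zombies across (rowboat there). So no valid plan exists.

impossible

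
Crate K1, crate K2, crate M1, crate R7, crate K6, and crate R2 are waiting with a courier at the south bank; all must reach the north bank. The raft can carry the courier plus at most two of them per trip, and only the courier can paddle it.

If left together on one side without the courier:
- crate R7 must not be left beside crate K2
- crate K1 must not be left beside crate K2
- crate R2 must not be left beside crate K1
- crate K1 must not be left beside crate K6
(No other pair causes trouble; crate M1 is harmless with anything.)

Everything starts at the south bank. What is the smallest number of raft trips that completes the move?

7

Counting alone: the courier can take at most 2 across per trip to the north bank, so moving all 6 needs at least 3 loaded trips out, with a return between consecutive ones — at least 5 crossings.
The safety rule pushes this higher. Following every safe sequence of crossings, the most of the 6 that can be at the north bank as the raft arrives there on crossing 5 is 5 — never all 6.
So no plan with fewer than 7 crossings exists, and this one achieves 7:
1. Courier goes to the north bank with crate K1 and crate K2.  [the south bank: crate K6, crate M1, crate R2, crate R7 | the north bank: crate K1, crate K2]
2. Courier goes back to the south bank with crate K1.  [the south bank: crate K1, crate K6, crate M1, crate R2, crate R7 | the north bank: crate K2]
3. Courier goes to the north bank with crate K1 and crate M1.  [the south bank: crate K6, crate R2, crate R7 | the north bank: crate K1, crate K2, crate M1]
4. Courier goes back to the south bank with crate K1.  [the south bank: crate K1, crate K6, crate R2, crate R7 | the north bank: crate K2, crate M1]
5. Courier goes to the north bank with crate K6 and crate R2.  [the south bank: crate K1, crate R7 | the north bank: crate K2, crate K6, crate M1, crate R2]
6. Courier goes back to the south bank alone.  [the south bank: crate K1, crate R7 | the north bank: crate K2, crate K6, crate M1, crate R2]
7. Courier goes to the north bank with crate K1 and crate R7.  [the south bank: — | the north bank: crate K1, crate K2, crate K6, crate M1, crate R2, crate R7]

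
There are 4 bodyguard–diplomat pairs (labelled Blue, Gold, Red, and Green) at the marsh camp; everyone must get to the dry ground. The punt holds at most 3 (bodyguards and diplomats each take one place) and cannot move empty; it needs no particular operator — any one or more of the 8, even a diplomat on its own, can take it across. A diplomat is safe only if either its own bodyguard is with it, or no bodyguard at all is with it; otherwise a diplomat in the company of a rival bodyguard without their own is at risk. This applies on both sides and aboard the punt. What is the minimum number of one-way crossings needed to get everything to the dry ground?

9

Counting alone: each trip to the dry ground takes at most 3 across and each return brings at least 1 back, so after t trips out (and t−1 returns) at most 3t − (t−1) of the 8 are across; that first reaches 8 at t = 4, so at least 7 crossings are needed.
The safety rule pushes this higher. Following every safe sequence of crossings, the most of the 8 that can be at the dry ground as the punt arrives there on crossing 7 is 7 — never all 8.
So no plan with fewer than 9 crossings exists, and this one achieves 9:
1. bodyguard Blue and diplomat Blue cross → the dry ground.
2. bodyguard Blue crosses ← the marsh camp.
3. bodyguard Blue, bodyguard Gold, and diplomat Gold cross → the dry ground.
4. bodyguard Blue and diplomat Blue cross ← the marsh camp.
5. bodyguard Blue, bodyguard Green, and bodyguard Red cross → the dry ground.
6. diplomat Gold crosses ← the marsh camp.
7. diplomat Blue and diplomat Gold cross → the dry ground.
8. diplomat Blue crosses ← the marsh camp.
9. diplomat Blue, diplomat Green, and diplomat Red cross → the dry ground.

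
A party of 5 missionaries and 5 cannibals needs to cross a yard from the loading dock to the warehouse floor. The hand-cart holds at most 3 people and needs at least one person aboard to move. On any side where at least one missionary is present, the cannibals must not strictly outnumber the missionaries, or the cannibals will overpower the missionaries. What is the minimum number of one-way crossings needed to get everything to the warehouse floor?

Counting alone: each trip to the warehouse floor takes at most 3 across and each return brings at least 1 back, so after t trips out (and t−1 returns) at most 3t − (t−1) of the 10 are across; that first reaches 10 at t = 5, so at least 9 crossings are needed.
The safety rule pushes this higher. Following every safe sequence of crossings, the most of the 10 that can be at the warehouse floor as the hand-cart arrives there on crossing 9 is 9 — never all 10.
So no plan with fewer than 11 crossings exists, and this one achieves 11:
1. 2 cannibals → the warehouse floor.  (the loading dock: 5M 3C; the warehouse floor: 0M 2C)
2. 1 cannibal ← the loading dock.  (the loading dock: 5M 4C; the warehouse floor: 0M 1C)
3. 3 cannibals → the warehouse floor.  (the loading dock: 5M 1C; the warehouse floor: 0M 4C)
4. 1 cannibal ← the loading dock.  (the loading dock: 5M 2C; the warehouse floor: 0M 3C)
5. 3 missionaries → the warehouse floor.  (the loading dock: 2M 2C; the warehouse floor: 3M 3C)
6. 1 missionary and 1 cannibal ← the loading dock.  (the loading dock: 3M 3C; the warehouse floor: 2M 2C)
7. 3 missionaries → the warehouse floor.  (the loading dock: 0M 3C; the warehouse floor: 5M 2C)
8. 1 cannibal ← the loading dock.  (the loading dock: 0M 4C; the warehouse floor: 5M 1C)
9. 2 cannibals → the warehouse floor.  (the loading dock: 0M 2C; the warehouse floor: 5M 3C)
10. 1 cannibal ← the loading dock.  (the loading dock: 0M 3C; the warehouse floor: 5M 2C)
11. 3 cannibals → the warehouse floor.  (the loading dock: 0M 0C; the warehouse floor: 5M 5C)

11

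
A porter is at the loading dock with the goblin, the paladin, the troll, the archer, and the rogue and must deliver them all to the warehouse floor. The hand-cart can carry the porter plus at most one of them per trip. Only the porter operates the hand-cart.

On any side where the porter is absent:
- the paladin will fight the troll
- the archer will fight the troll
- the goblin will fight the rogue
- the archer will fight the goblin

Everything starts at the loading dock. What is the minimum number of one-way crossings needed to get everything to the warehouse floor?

impossible

Whatever the first load, the items left behind include a forbidden pair without the porter. No opening move is safe, so no plan exists.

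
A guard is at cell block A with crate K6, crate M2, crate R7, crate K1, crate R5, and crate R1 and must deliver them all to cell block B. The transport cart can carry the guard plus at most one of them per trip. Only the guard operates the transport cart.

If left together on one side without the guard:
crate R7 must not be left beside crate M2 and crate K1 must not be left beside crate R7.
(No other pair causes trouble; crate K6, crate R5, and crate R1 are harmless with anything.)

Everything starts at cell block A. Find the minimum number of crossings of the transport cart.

13

Counting alone: the guard can take at most 1 across per trip to cell block B, so moving all 6 needs at least 6 loaded trips out, with a return between consecutive ones — at least 11 crossings.
The safety rule pushes this higher. Following every safe sequence of crossings, the most of the 6 that can be at cell block B as the transport cart arrives there on crossing 11 is 5 — never all 6.
So no plan with fewer than 13 crossings exists, and this one achieves 13:
1. Guard goes to cell block B with crate R7.  [cell block A: crate K1, crate K6, crate M2, crate R1, crate R5 | cell block B: crate R7]
2. Guard goes back to cell block A alone.  [cell block A: crate K1, crate K6, crate M2, crate R1, crate R5 | cell block B: crate R7]
3. Guard goes to cell block B with crate K6.  [cell block A: crate K1, crate M2, crate R1, crate R5 | cell block B: crate K6, crate R7]
4. Guard goes back to cell block A alone.  [cell block A: crate K1, crate M2, crate R1, crate R5 | cell block B: crate K6, crate R7]
5. Guard goes to cell block B with crate M2.  [cell block A: crate K1, crate R1, crate R5 | cell block B: crate K6, crate M2, crate R7]
6. Guard goes back to cell block A with crate R7.  [cell block A: crate K1, crate R1, crate R5, crate R7 | cell block B: crate K6, crate M2]
7. Guard goes to cell block B with crate K1.  [cell block A: crate R1, crate R5, crate R7 | cell block B: crate K1, crate K6, crate M2]
8. Guard goes back to cell block A alone.  [cell block A: crate R1, crate R5, crate R7 | cell block B: crate K1, crate K6, crate M2]
9. Guard goes to cell block B with crate R5.  [cell block A: crate R1, crate R7 | cell block B: crate K1, crate K6, crate M2, crate R5]
10. Guard goes back to cell block A alone.  [cell block A: crate R1, crate R7 | cell block B: crate K1, crate K6, crate M2, crate R5]
11. Guard goes to cell block B with crate R1.  [cell block A: crate R7 | cell block B: crate K1, crate K6, crate M2, crate R1, crate R5]
12. Guard goes back to cell block A alone.  [cell block A: crate R7 | cell block B: crate K1, crate K6, crate M2, crate R1, crate R5]
13. Guard goes to cell block B with crate R7.  [cell block A: — | cell block B: crate K1, crate K6, crate M2, crate R1, crate R5, crate R7]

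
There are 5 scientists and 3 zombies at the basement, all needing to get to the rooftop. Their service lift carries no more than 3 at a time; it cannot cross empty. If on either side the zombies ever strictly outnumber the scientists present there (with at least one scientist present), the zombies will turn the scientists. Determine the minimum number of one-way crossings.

7

Counting alone: each trip to the rooftop takes at most 3 across and each return brings at least 1 back, so after t trips out (and t−1 returns) at most 3t − (t−1) of the 8 are across; that first reaches 8 at t = 4, so at least 7 crossings are needed.
The plan below uses exactly 7 crossings, so it is optimal:
1. 2 zombies → the rooftop.  (the basement: 5S 1Z; the rooftop: 0S 2Z)
2. 1 zombie ← the basement.  (the basement: 5S 2Z; the rooftop: 0S 1Z)
3. 2 scientists and 1 zombie → the rooftop.  (the basement: 3S 1Z; the rooftop: 2S 2Z)
4. 1 zombie ← the basement.  (the basement: 3S 2Z; the rooftop: 2S 1Z)
5. 1 scientist and 2 zombies → the rooftop.  (the basement: 2S 0Z; the rooftop: 3S 3Z)
6. 1 zombie ← the basement.  (the basement: 2S 1Z; the rooftop: 3S 2Z)
7. 2 scientists and 1 zombie → the rooftop.  (the basement: 0S 0Z; the rooftop: 5S 3Z)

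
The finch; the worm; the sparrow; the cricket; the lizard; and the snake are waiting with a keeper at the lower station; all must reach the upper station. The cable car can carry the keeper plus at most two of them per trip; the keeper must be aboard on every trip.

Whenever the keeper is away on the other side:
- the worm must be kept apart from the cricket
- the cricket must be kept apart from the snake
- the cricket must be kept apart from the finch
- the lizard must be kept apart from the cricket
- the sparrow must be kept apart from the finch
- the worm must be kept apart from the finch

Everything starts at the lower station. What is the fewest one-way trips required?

9

Counting alone: the keeper can take at most 2 across per trip to the upper station, so moving all 6 needs at least 3 loaded trips out, with a return between consecutive ones — at least 5 crossings.
The safety rule pushes this higher. Following every safe sequence of crossings, the most of the 6 that can be at the upper station as the cable car arrives there on crossings 5, 7 is 4, 5 respectively — never all 6.
So no plan with fewer than 9 crossings exists, and this one achieves 9:
1. Keeper goes to the upper station with the cricket and the finch.
2. Keeper goes back to the lower station with the finch.
3. Keeper goes to the upper station with the finch and the sparrow.
4. Keeper goes back to the lower station with the finch.
5. Keeper goes to the upper station with the lizard and the worm.
6. Keeper goes back to the lower station with the cricket.
7. Keeper goes to the upper station with the finch and the snake.
8. Keeper goes back to the lower station with the finch.
9. Keeper goes to the upper station with the cricket and the finch.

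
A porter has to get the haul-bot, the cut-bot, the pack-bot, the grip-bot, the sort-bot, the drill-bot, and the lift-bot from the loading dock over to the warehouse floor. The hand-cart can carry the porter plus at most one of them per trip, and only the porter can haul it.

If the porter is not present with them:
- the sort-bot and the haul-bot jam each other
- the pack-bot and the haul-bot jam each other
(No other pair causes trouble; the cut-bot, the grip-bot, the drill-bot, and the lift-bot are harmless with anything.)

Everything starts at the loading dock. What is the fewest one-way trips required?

Counting alone: the porter can take at most 1 across per trip to the warehouse floor, so moving all 7 needs at least 7 loaded trips out, with a return between consecutive ones — at least 13 crossings.
The safety rule pushes this higher. Following every safe sequence of crossings, the most of the 7 that can be at the warehouse floor as the hand-cart arrives there on crossing 13 is 6 — never all 7.
So no plan with fewer than 15 crossings exists, and this one achieves 15:
1. Porter goes to the warehouse floor with the haul-bot.
2. Porter goes back to the loading dock alone.
3. Porter goes to the warehouse floor with the cut-bot.
4. Porter goes back to the loading dock alone.
5. Porter goes to the warehouse floor with the pack-bot.
6. Porter goes back to the loading dock with the haul-bot.
7. Porter goes to the warehouse floor with the sort-bot.
8. Porter goes back to the loading dock alone.
9. Porter goes to the warehouse floor with the grip-bot.
10. Porter goes back to the loading dock alone.
11. Porter goes to the warehouse floor with the drill-bot.
12. Porter goes back to the loading dock alone.
13. Porter goes to the warehouse floor with the lift-bot.
14. Porter goes back to the loading dock alone.
15. Porter goes to the warehouse floor with the haul-bot.

15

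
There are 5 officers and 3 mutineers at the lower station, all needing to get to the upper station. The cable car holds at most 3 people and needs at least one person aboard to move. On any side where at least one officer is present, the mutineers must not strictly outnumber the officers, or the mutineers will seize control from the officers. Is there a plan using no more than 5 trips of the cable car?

No

Counting alone: each trip to the upper station takes at most 3 across and each return brings at least 1 back, so after t trips out (and t−1 returns) at most 3t − (t−1) of the 8 are across; that first reaches 8 at t = 4, so at least 7 crossings are needed.
Since 5 < 7, 5 crossings cannot be enough. (The shortest complete plan in fact takes 7:)
1. 2 mutineers → the upper station.  (the lower station: 5O 1M; the upper station: 0O 2M)
2. 1 mutineer ← the lower station.  (the lower station: 5O 2M; the upper station: 0O 1M)
3. 2 officers and 1 mutineer → the upper station.  (the lower station: 3O 1M; the upper station: 2O 2M)
4. 1 mutineer ← the lower station.  (the lower station: 3O 2M; the upper station: 2O 1M)
5. 1 officer and 2 mutineers → the upper station.  (the lower station: 2O 0M; the upper station: 3O 3M)
6. 1 mutineer ← the lower station.  (the lower station: 2O 1M; the upper station: 3O 2M)
7. 2 officers and 1 mutineer → the upper station.  (the lower station: 0O 0M; the upper station: 5O 3M)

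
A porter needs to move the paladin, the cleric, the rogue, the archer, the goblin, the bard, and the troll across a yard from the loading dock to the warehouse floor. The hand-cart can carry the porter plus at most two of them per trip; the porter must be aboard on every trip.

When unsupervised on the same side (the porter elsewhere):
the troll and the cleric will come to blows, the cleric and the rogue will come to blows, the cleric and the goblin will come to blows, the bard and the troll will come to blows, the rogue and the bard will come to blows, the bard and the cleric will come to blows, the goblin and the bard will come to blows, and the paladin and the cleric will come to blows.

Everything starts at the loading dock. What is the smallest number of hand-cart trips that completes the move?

Following every safe sequence of crossings from the start, the most of the 7 that can be at the warehouse floor as the hand-cart arrives there on crossings 1, 3, 5, 7 is 2, 3, 4, 5 respectively; the best ever achieved is 5 of 7.
From crossing 9 on, no configuration arises that was not already reachable earlier: only 38 distinct safe configurations (who is on which side, and where the hand-cart is) can ever be reached, none of them has everyone across, and every continuation just revisits them. So no valid plan exists.

impossible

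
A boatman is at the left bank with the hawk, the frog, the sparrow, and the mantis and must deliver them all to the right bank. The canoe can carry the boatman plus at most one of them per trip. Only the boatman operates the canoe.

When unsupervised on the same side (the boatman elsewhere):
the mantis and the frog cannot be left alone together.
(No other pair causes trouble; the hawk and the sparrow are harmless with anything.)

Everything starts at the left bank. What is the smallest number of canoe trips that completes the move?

7

Counting alone: the boatman can take at most 1 across per trip to the right bank, so moving all 4 needs at least 4 loaded trips out, with a return between consecutive ones — at least 7 crossings.
The plan below uses exactly 7 crossings, so it is optimal:
1. Boatman goes to the right bank with the frog.
2. Boatman goes back to the left bank alone.
3. Boatman goes to the right bank with the hawk.
4. Boatman goes back to the left bank alone.
5. Boatman goes to the right bank with the sparrow.
6. Boatman goes back to the left bank alone.
7. Boatman goes to the right bank with the mantis.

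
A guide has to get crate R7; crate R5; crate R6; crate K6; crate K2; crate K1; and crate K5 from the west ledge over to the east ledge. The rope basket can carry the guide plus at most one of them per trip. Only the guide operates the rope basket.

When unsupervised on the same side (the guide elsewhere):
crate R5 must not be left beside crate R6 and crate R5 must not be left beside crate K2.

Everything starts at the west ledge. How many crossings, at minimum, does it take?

15

Counting alone: the guide can take at most 1 across per trip to the east ledge, so moving all 7 needs at least 7 loaded trips out, with a return between consecutive ones — at least 13 crossings.
The safety rule pushes this higher. Following every safe sequence of crossings, the most of the 7 that can be at the east ledge as the rope basket arrives there on crossing 13 is 6 — never all 7.
So no plan with fewer than 15 crossings exists, and this one achieves 15:
1. Guide goes to the east ledge with crate R5.
2. Guide goes back to the west ledge alone.
3. Guide goes to the east ledge with crate R7.
4. Guide goes back to the west ledge alone.
5. Guide goes to the east ledge with crate R6.
6. Guide goes back to the west ledge with crate R5.
7. Guide goes to the east ledge with crate K2.
8. Guide goes back to the west ledge alone.
9. Guide goes to the east ledge with crate K6.
10. Guide goes back to the west ledge alone.
11. Guide goes to the east ledge with crate K1.
12. Guide goes back to the west ledge alone.
13. Guide goes to the east ledge with crate K5.
14. Guide goes back to the west ledge alone.
15. Guide goes to the east ledge with crate R5.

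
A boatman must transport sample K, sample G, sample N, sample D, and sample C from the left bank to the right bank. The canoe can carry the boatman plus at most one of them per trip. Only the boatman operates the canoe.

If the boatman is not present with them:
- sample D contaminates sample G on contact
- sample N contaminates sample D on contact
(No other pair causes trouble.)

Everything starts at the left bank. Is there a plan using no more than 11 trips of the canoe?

Yes — this plan uses 11 crossings (≤ 11):
1. Boatman goes to the right bank with sample D.  [the left bank: sample C, sample G, sample K, sample N | the right bank: sample D]
2. Boatman goes back to the left bank alone.  [the left bank: sample C, sample G, sample K, sample N | the right bank: sample D]
3. Boatman goes to the right bank with sample K.  [the left bank: sample C, sample G, sample N | the right bank: sample D, sample K]
4. Boatman goes back to the left bank alone.  [the left bank: sample C, sample G, sample N | the right bank: sample D, sample K]
5. Boatman goes to the right bank with sample G.  [the left bank: sample C, sample N | the right bank: sample D, sample G, sample K]
6. Boatman goes back to the left bank with sample D.  [the left bank: sample C, sample D, sample N | the right bank: sample G, sample K]
7. Boatman goes to the right bank with sample N.  [the left bank: sample C, sample D | the right bank: sample G, sample K, sample N]
8. Boatman goes back to the left bank alone.  [the left bank: sample C, sample D | the right bank: sample G, sample K, sample N]
9. Boatman goes to the right bank with sample C.  [the left bank: sample D | the right bank: sample C, sample G, sample K, sample N]
10. Boatman goes back to the left bank alone.  [the left bank: sample D | the right bank: sample C, sample G, sample K, sample N]
11. Boatman goes to the right bank with sample D.  [the left bank: — | the right bank: sample C, sample D, sample G, sample K, sample N]

Yes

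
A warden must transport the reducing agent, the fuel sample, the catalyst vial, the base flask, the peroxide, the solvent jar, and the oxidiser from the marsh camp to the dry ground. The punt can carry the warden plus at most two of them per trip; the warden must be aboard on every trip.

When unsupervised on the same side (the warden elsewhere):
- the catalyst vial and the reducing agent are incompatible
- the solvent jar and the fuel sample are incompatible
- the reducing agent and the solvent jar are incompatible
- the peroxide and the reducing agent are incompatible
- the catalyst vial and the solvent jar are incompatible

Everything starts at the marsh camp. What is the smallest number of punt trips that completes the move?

11

Counting alone: the warden can take at most 2 across per trip to the dry ground, so moving all 7 needs at least 4 loaded trips out, with a return between consecutive ones — at least 7 crossings.
The safety rule pushes this higher. Following every safe sequence of crossings, the most of the 7 that can be at the dry ground as the punt arrives there on crossings 7, 9 is 5, 6 respectively — never all 7.
So no plan with fewer than 11 crossings exists, and this one achieves 11:
1. Warden goes to the dry ground with the reducing agent and the solvent jar.
2. Warden goes back to the marsh camp with the reducing agent.
3. Warden goes to the dry ground with the fuel sample and the reducing agent.
4. Warden goes back to the marsh camp with the solvent jar.
5. Warden goes to the dry ground with the base flask and the catalyst vial.
6. Warden goes back to the marsh camp with the reducing agent.
7. Warden goes to the dry ground with the peroxide and the reducing agent.
8. Warden goes back to the marsh camp with the reducing agent.
9. Warden goes to the dry ground with the oxidiser and the reducing agent.
10. Warden goes back to the marsh camp with the reducing agent.
11. Warden goes to the dry ground with the reducing agent and the solvent jar.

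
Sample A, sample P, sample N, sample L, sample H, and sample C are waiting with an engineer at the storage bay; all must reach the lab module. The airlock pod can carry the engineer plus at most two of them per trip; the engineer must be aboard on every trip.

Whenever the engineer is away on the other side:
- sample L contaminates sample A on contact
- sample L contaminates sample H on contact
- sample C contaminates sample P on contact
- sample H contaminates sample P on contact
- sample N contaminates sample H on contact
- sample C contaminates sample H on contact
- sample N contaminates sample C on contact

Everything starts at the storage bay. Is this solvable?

No

Whatever the first load, the items left behind include a forbidden pair without the engineer. No opening move is safe, so no plan exists.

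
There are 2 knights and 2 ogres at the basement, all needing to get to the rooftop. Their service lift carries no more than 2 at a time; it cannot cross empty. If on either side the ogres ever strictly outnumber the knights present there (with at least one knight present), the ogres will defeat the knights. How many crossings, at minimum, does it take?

Counting alone: each trip to the rooftop takes at most 2 across and each return brings at least 1 back, so after t trips out (and t−1 returns) at most 2t − (t−1) of the 4 are across; that first reaches 4 at t = 3, so at least 5 crossings are needed.
The plan below uses exactly 5 crossings, so it is optimal:
1. 2 ogres → the rooftop.  (the basement: 2K 0O; the rooftop: 0K 2O)
2. 1 ogre ← the basement.  (the basement: 2K 1O; the rooftop: 0K 1O)
3. 2 knights → the rooftop.  (the basement: 0K 1O; the rooftop: 2K 1O)
4. 1 ogre ← the basement.  (the basement: 0K 2O; the rooftop: 2K 0O)
5. 2 ogres → the rooftop.  (the basement: 0K 0O; the rooftop: 2K 2O)

5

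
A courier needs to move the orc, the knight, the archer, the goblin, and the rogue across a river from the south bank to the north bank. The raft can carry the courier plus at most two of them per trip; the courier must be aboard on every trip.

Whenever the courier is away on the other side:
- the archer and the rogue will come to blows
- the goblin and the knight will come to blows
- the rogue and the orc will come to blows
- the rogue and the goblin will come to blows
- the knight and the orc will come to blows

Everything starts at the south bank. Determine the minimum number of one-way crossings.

Counting alone: the courier can take at most 2 across per trip to the north bank, so moving all 5 needs at least 3 loaded trips out, with a return between consecutive ones — at least 5 crossings.
The safety rule pushes this higher. Following every safe sequence of crossings, the most of the 5 that can be at the north bank as the raft arrives there on crossing 5 is 4 — never all 5.
So no plan with fewer than 7 crossings exists, and this one achieves 7:
1. Courier goes to the north bank with the knight and the rogue.
2. Courier goes back to the south bank alone.
3. Courier goes to the north bank with the orc.
4. Courier goes back to the south bank with the knight and the rogue.
5. Courier goes to the north bank with the archer and the goblin.
6. Courier goes back to the south bank alone.
7. Courier goes to the north bank with the knight and the rogue.

7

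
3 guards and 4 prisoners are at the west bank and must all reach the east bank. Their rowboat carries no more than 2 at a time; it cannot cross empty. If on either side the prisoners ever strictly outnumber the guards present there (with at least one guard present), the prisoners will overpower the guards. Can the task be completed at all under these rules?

The prisoners already outnumber the guards at the west bank before anyone moves, so the starting position itself is disallowed.

No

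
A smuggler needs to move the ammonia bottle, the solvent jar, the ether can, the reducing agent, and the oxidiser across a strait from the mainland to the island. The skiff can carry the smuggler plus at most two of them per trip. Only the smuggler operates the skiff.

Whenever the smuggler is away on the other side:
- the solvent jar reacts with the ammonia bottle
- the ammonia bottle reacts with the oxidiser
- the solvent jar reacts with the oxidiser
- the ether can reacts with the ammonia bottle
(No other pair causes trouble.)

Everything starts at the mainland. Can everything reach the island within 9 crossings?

Yes

Yes — this plan uses 7 crossings (≤ 9):
1. Smuggler goes to the island with the ammonia bottle and the solvent jar.  [the mainland: the ether can, the oxidiser, the reducing agent | the island: the ammonia bottle, the solvent jar]
2. Smuggler goes back to the mainland with the ammonia bottle.  [the mainland: the ammonia bottle, the ether can, the oxidiser, the reducing agent | the island: the solvent jar]
3. Smuggler goes to the island with the ammonia bottle and the ether can.  [the mainland: the oxidiser, the reducing agent | the island: the ammonia bottle, the ether can, the solvent jar]
4. Smuggler goes back to the mainland with the ammonia bottle.  [the mainland: the ammonia bottle, the oxidiser, the reducing agent | the island: the ether can, the solvent jar]
5. Smuggler goes to the island with the ammonia bottle and the reducing agent.  [the mainland: the oxidiser | the island: the ammonia bottle, the ether can, the reducing agent, the solvent jar]
6. Smuggler goes back to the mainland with the ammonia bottle.  [the mainland: the ammonia bottle, the oxidiser | the island: the ether can, the reducing agent, the solvent jar]
7. Smuggler goes to the island with the ammonia bottle and the oxidiser.  [the mainland: — | the island: the ammonia bottle, the ether can, the oxidiser, the reducing agent, the solvent jar]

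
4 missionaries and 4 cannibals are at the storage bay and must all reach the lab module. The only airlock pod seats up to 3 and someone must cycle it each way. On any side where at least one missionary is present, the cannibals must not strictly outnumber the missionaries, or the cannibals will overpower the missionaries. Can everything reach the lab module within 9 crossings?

Yes

Yes — this plan uses 9 crossings (≤ 9):
1. 2 cannibals → the lab module.  (the storage bay: 4M 2C; the lab module: 0M 2C)
2. 1 cannibal ← the storage bay.  (the storage bay: 4M 3C; the lab module: 0M 1C)
3. 3 cannibals → the lab module.  (the storage bay: 4M 0C; the lab module: 0M 4C)
4. 1 cannibal ← the storage bay.  (the storage bay: 4M 1C; the lab module: 0M 3C)
5. 3 missionaries → the lab module.  (the storage bay: 1M 1C; the lab module: 3M 3C)
6. 1 missionary and 1 cannibal ← the storage bay.  (the storage bay: 2M 2C; the lab module: 2M 2C)
7. 2 missionaries → the lab module.  (the storage bay: 0M 2C; the lab module: 4M 2C)
8. 1 cannibal ← the storage bay.  (the storage bay: 0M 3C; the lab module: 4M 1C)
9. 3 cannibals → the lab module.  (the storage bay: 0M 0C; the lab module: 4M 4C)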